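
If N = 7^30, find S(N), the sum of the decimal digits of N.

118

7^30 = 22539340290692258087863249
Sum of its 26 digits: 118.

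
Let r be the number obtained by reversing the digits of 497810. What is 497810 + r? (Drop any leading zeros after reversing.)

516604

Reverse of 497810 is 18794.
497810 + 18794 = 516604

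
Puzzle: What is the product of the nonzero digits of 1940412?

1×9×4×4×1×2 = 288

288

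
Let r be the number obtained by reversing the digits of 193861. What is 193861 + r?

Reverse of 193861 is 168391.
193861 + 168391 = 362252

362252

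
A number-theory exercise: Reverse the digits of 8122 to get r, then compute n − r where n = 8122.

5904

Reverse of 8122 is 2218.
8122 − 2218 = 5904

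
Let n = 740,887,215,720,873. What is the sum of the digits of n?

69

7+4+0+8+8+7+2+1+5+7+2+0+8+7+3 = 69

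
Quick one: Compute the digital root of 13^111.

1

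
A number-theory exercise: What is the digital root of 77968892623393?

1

7+7+9+6+8+8+9+2+6+2+3+3+9+3 = 82
8+2 = 10
1+0 = 1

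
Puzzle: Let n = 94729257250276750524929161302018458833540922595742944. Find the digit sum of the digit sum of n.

9

First digit sum: 234.
2+3+4 = 9.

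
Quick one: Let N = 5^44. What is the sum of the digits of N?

5^44 = 5684341886080801486968994140625
Sum of its 31 digits: 151.

151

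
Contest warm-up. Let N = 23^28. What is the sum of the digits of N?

23^28 = 134393854047545109686936775588697536481
Sum of its 39 digits: 202.

202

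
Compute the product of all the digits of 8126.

8×1×2×6 = 96

96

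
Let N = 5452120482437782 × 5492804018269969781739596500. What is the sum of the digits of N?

196

5452120482437782 × 5492804018269969781739596500 = 29947429294026255181269787579055037034963000
Sum of its 44 digits: 196.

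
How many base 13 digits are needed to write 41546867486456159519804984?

23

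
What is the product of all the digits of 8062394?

0

8×0×6×2×3×9×4 = 0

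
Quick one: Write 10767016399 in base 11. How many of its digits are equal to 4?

10767016399 in base 11 is 4625777867.
The digit 4 appears 1 time.

1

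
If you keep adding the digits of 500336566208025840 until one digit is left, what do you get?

9

5+0+0+3+3+6+5+6+6+2+0+8+0+2+5+8+4+0 = 63
6+3 = 9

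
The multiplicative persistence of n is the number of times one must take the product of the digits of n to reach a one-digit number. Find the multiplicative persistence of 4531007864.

4531007864 → 0 (1 step)

1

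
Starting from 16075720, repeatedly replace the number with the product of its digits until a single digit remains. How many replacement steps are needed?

1

16075720 → 0 (1 step)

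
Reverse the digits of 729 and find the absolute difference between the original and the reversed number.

Reverse of 729 is 927.
|729 − 927| = 198

198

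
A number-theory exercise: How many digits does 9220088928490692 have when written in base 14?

14

9220088928490692 in base 14 is B88B498428BDC0, which has 14 digits.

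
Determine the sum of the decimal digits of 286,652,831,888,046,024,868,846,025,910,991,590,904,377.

201

2+8+6+6+5+2+8+3+1+8+8+8+0+4+6+0+2+4+8+6+8+8+4+6+0+2+5+9+1+0+9+9+1+5+9+0+9+0+4+3+7+7 = 201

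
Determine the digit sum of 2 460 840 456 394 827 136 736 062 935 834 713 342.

158

2+4+6+0+8+4+0+4+5+6+3+9+4+8+2+7+1+3+6+7+3+6+0+6+2+9+3+5+8+3+4+7+1+3+3+4+2 = 158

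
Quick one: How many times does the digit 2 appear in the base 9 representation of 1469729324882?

1

1469729324882 in base 9 is 5174558014802.
The digit 2 appears 1 time.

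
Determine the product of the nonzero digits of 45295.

4×5×2×9×5 = 1800

1800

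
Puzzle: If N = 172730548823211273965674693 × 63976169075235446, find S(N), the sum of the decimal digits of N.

215

172730548823211273965674693 × 63976169075235446 = 11050638795971975464472379707426841218768078
Sum of its 44 digits: 215.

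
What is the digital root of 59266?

5+9+2+6+6 = 28
2+8 = 10
1+0 = 1
(Equivalently, 59266 mod 9 = 1.)

1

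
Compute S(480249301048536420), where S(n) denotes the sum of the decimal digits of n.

63

4+8+0+2+4+9+3+0+1+0+4+8+5+3+6+4+2+0 = 63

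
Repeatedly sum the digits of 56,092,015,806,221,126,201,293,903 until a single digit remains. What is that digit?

5+6+0+9+2+0+1+5+8+0+6+2+2+1+1+2+6+2+0+1+2+9+3+9+0+3 = 85
8+5 = 13
1+3 = 4

4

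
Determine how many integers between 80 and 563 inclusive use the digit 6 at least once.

88

The integers in [80, 563] that use the digit 6 at least once: 86, 96, 106, 116, 126, 136, …, 562, 563.
88 qualify.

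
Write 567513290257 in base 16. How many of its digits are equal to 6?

567513290257 in base 16 is 84226D9611.
The digit 6 appears 2 times.

2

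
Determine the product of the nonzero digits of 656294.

12960

6×5×6×2×9×4 = 12960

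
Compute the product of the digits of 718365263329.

9797760

7×1×8×3×6×5×2×6×3×3×2×9 = 9797760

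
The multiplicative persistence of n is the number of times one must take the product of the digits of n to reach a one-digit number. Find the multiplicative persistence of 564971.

2

564971 → 7560 → 0 (2 steps)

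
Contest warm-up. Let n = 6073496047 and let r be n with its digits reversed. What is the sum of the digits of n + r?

47

Reversal of 6073496047 is 7406943706; 6073496047 + 7406943706 = 13480439753.
Digit sum of 13480439753: 1+3+4+8+0+4+3+9+7+5+3 = 47.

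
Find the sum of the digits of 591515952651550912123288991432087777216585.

191

5+9+1+5+1+5+9+5+2+6+5+1+5+5+0+9+1+2+1+2+3+2+8+8+9+9+1+4+3+2+0+8+7+7+7+7+2+1+6+5+8+5 = 191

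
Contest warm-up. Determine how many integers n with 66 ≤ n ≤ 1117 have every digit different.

734

The integers in [66, 1117] that have every digit different: 67, 68, 69, 70, 71, 72, …, 1097, 1098.
734 qualify.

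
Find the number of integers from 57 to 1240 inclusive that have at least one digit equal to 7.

308

The integers in [57, 1240] that have at least one digit equal to 7: 57, 67, 70, 71, 72, 73, …, 1227, 1237.
308 qualify.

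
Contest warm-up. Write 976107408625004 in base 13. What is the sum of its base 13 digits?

80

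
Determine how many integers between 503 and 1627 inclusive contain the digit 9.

292

The integers in [503, 1627] that contain the digit 9: 509, 519, 529, 539, 549, 559, …, 1609, 1619.
292 qualify.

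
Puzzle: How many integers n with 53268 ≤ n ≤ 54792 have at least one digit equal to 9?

372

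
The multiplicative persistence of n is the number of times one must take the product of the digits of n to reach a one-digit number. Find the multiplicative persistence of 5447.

2

5447 → 560 → 0 (2 steps)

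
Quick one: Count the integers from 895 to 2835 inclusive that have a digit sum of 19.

The integers in [895, 2835] that have a digit sum of 19: 919, 928, 937, 946, 955, 964, …, 2818, 2827.
111 qualify.

111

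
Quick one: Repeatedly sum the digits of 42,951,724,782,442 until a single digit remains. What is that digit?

7

4+2+9+5+1+7+2+4+7+8+2+4+4+2 = 61
6+1 = 7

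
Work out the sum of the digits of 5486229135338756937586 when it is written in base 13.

5486229135338756937586 in base 13 is 39A2A5A164641AC562CC.
Digit sum: 3+9+10+2+10+5+10+1+6+4+6+4+1+10+12+5+6+2+12+12 = 130.

130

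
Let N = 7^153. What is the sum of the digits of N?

595

7^153 = 1995262876301749705743355733163350069567511859853733802691255552209426302648784449479340269807714289948321871472250346731193598407
Sum of its 130 digits: 595.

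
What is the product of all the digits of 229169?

2×2×9×1×6×9 = 1944

1944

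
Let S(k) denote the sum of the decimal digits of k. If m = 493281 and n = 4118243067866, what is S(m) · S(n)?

S(493281) = 4+9+3+2+8+1 = 27.
S(4118243067866) = 4+1+1+8+2+4+3+0+6+7+8+6+6 = 56.
27 · 56 = 1512.

1512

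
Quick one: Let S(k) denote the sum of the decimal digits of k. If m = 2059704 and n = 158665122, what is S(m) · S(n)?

S(2059704) = 2+0+5+9+7+0+4 = 27.
S(158665122) = 1+5+8+6+6+5+1+2+2 = 36.
27 · 36 = 972.

972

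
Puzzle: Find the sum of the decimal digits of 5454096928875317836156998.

5+4+5+4+0+9+6+9+2+8+8+7+5+3+1+7+8+3+6+1+5+6+9+9+8 = 138

138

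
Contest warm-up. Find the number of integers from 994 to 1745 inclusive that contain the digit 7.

180

The integers in [994, 1745] that contain the digit 7: 997, 1007, 1017, 1027, 1037, 1047, …, 1744, 1745.
180 qualify.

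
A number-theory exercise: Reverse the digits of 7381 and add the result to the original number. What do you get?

Reverse of 7381 is 1837.
7381 + 1837 = 9218

9218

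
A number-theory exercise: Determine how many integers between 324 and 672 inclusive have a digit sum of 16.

27

The integers in [324, 672] that have a digit sum of 16: 349, 358, 367, 376, 385, 394, …, 655, 664.
27 qualify.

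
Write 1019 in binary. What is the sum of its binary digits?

9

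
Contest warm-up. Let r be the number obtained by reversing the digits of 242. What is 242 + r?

484

Reverse of 242 is 242.
242 + 242 = 484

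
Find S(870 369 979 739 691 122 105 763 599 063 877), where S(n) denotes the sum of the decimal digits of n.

174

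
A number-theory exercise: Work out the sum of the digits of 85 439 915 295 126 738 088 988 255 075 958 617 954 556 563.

8+5+4+3+9+9+1+5+2+9+5+1+2+6+7+3+8+0+8+8+9+8+8+2+5+5+0+7+5+9+5+8+6+1+7+9+5+4+5+5+6+5+6+3 = 236

236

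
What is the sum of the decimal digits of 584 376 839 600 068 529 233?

5+8+4+3+7+6+8+3+9+6+0+0+0+6+8+5+2+9+2+3+3 = 97

97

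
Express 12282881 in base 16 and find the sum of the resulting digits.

41

12282881 in base 16 is BB6C01.
Digit sum: 11+11+6+12+0+1 = 41.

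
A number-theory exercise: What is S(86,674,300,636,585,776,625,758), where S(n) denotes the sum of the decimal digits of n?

8+6+6+7+4+3+0+0+6+3+6+5+8+5+7+7+6+6+2+5+7+5+8 = 120

120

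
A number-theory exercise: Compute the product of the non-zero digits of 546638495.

5×4×6×6×3×8×4×9×5 = 3110400

3110400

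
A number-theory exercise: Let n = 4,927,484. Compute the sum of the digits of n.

4+9+2+7+4+8+4 = 38

38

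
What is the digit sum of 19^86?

469

19^86 = 93931159192635254915820471057358992010808400674497210917407177698488916879344705049022303605110796637313140281
Sum of its 110 digits: 469.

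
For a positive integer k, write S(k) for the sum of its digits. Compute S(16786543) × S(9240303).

S(16786543) = 1+6+7+8+6+5+4+3 = 40.
S(9240303) = 9+2+4+0+3+0+3 = 21.
40 · 21 = 840.

840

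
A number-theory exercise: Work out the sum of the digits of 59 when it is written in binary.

59 in base 2 is 111011.
Digit sum: 1+1+1+0+1+1 = 5.

5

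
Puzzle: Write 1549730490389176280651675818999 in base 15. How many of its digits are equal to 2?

1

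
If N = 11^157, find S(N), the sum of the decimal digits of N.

11^157 = 31524744095520531467768306846778913774895006726001287572646495925500100597105471954681269001361880901554505243762796616373417280718696792932733326614123265344386171
Sum of its 164 digits: 713.

713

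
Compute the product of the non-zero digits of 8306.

144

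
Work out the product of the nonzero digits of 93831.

648

9×3×8×3×1 = 648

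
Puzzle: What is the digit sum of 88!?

531

88! = 185482642257398439114796845645546284380220968949399346684421580986889562184028199319100141244804501828416633516851200000000000000000000
Sum of its 135 digits: 531.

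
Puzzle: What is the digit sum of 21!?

21! = 51090942171709440000
Sum of its 20 digits: 63.

63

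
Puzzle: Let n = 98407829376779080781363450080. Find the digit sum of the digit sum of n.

13

First digit sum: 139.
1+3+9 = 13.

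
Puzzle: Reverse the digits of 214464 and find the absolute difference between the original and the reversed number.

249948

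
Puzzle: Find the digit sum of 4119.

15

4+1+1+9 = 15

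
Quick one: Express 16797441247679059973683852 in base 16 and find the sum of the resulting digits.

187

16797441247679059973683852 in base 16 is DE4FF1D597A26776CBA8C.
Digit sum: 13+14+4+15+15+1+13+5+9+7+10+2+6+7+7+6+12+11+10+8+12 = 187.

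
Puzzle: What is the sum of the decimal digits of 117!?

117! = 3969937160808720895401959629498630647790406360168322301129748464310422041758630649341780708631240196854767624444057168110272995649603642560353748940315749184568295424000000000000000000000000000
Sum of its 193 digits: 738.

738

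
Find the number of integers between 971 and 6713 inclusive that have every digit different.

The integers in [971, 6713] that have every digit different: 971, 972, 973, 974, 975, 976, …, 6712, 6713.
2881 qualify.

2881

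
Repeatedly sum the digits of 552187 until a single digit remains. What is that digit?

1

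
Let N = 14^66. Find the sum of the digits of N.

325

14^66 = 4410119471141719301777327592016206572253690339669983834841089028116117979136
Sum of its 76 digits: 325.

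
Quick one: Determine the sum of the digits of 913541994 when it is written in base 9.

34

913541994 in base 9 is 2318882020.
Digit sum: 2+3+1+8+8+8+2+0+2+0 = 34.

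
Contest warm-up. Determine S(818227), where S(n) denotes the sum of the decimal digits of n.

28

8+1+8+2+2+7 = 28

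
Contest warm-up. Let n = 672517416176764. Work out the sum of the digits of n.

6+7+2+5+1+7+4+1+6+1+7+6+7+6+4 = 70

70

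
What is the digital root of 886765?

8+8+6+7+6+5 = 40
4+0 = 4

4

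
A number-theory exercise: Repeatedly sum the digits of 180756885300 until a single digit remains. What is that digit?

1+8+0+7+5+6+8+8+5+3+0+0 = 51
5+1 = 6

6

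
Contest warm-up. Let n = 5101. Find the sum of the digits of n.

7

5+1+0+1 = 7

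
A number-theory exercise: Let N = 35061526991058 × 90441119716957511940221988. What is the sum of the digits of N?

35061526991058 × 90441119716957511940221988 = 3171003760057613670235881546486210983304
Sum of its 40 digits: 153.

153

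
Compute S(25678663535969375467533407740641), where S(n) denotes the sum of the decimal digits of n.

2+5+6+7+8+6+6+3+5+3+5+9+6+9+3+7+5+4+6+7+5+3+3+4+0+7+7+4+0+6+4+1 = 156

156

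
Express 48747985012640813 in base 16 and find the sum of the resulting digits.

48747985012640813 in base 16 is AD3008BA31CC2D.
Digit sum: 10+13+3+0+0+8+11+10+3+1+12+12+2+13 = 98.

98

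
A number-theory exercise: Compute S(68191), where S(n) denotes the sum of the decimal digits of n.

25

6+8+1+9+1 = 25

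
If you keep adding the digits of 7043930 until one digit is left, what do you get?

8

7+0+4+3+9+3+0 = 26
2+6 = 8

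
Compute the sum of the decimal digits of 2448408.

30

2+4+4+8+4+0+8 = 30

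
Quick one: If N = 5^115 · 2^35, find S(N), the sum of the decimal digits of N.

250

5^115 · 2^35 = 8271806125530276748714086920699628535658121109008789062500000000000000000000000000000000000
Sum of its 91 digits: 250.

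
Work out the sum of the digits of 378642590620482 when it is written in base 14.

71

378642590620482 in base 14 is 697058346C146.
Digit sum: 6+9+7+0+5+8+3+4+6+12+1+4+6 = 71.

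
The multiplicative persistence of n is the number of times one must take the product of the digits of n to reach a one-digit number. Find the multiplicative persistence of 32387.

2

32387 → 1008 → 0 (2 steps)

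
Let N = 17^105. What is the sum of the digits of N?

17^105 = 1574478536738405118593971862567264713758944027607854991879943578528717483387929015313870189112248624168349538605792185822503475857
Sum of its 130 digits: 638.

638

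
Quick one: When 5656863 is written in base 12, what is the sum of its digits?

5656863 in base 12 is 1A89793.
Digit sum: 1+10+8+9+7+9+3 = 47.

47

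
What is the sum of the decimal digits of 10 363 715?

26

1+0+3+6+3+7+1+5 = 26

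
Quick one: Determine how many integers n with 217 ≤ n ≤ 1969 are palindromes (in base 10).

The integers in [217, 1969] that are palindromes (in base 10): 222, 232, 242, 252, 262, 272, …, 1771, 1881.
87 qualify.

87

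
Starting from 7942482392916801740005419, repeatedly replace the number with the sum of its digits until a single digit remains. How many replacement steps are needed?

2

7942482392916801740005419 → 105 → 6 (2 steps)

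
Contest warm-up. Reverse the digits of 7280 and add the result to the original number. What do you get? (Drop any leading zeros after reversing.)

Reverse of 7280 is 827.
7280 + 827 = 8107

8107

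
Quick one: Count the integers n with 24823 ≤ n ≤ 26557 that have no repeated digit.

The integers in [24823, 26557] that have no repeated digit: 24830, 24831, 24835, 24836, 24837, 24839, …, 26548, 26549.
600 qualify.

600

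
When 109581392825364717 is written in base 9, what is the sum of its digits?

109581392825364717 in base 9 is 651205454718357150.
Digit sum: 6+5+1+2+0+5+4+5+4+7+1+8+3+5+7+1+5+0 = 69.

69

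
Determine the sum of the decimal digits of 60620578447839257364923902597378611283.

181

6+0+6+2+0+5+7+8+4+4+7+8+3+9+2+5+7+3+6+4+9+2+3+9+0+2+5+9+7+3+7+8+6+1+1+2+8+3 = 181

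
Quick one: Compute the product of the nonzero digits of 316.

3×1×6 = 18

18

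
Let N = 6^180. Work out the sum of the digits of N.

6^180 = 116741446195279078628053382791335881633270131715832481723779676398836856930282974584939114053628368372944886748404030500135265750611474251776
Sum of its 141 digits: 639.

639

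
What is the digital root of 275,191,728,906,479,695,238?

2

2+7+5+1+9+1+7+2+8+9+0+6+4+7+9+6+9+5+2+3+8 = 110
1+1+0 = 2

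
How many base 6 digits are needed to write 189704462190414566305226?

189704462190414566305226 in base 6 is 505203413224110300423300031522, which has 30 digits.

30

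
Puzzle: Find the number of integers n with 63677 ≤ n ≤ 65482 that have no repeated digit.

663

The integers in [63677, 65482] that have no repeated digit: 63701, 63702, 63704, 63705, 63708, 63709, …, 65481, 65482.
663 qualify.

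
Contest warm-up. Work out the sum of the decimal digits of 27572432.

32

2+7+5+7+2+4+3+2 = 32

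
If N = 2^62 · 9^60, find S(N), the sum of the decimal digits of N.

2^62 · 9^60 = 8287247275085389475032117557039741259741168071822755804435808866246804373504
Sum of its 76 digits: 342.

342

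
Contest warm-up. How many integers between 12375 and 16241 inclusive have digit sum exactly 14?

217

The integers in [12375, 16241] that have digit sum exactly 14: 12380, 12407, 12416, 12425, 12434, 12443, …, 16232, 16241.
217 qualify.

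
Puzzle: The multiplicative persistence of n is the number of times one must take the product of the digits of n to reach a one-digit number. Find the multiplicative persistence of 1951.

1951 → 45 → 20 → 0 (3 steps)

3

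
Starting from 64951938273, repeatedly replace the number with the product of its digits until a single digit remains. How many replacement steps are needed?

2

64951938273 → 9797760 → 0 (2 steps)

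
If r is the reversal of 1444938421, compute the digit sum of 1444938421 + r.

44

Reversal of 1444938421 is 1248394441; 1444938421 + 1248394441 = 2693332862.
Digit sum of 2693332862: 2+6+9+3+3+3+2+8+6+2 = 44.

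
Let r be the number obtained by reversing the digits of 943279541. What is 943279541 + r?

1089251890

Reverse of 943279541 is 145972349.
943279541 + 145972349 = 1089251890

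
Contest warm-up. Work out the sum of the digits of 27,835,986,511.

55

2+7+8+3+5+9+8+6+5+1+1 = 55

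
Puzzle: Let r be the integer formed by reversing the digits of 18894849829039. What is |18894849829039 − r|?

74198045020842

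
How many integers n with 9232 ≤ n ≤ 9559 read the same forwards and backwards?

3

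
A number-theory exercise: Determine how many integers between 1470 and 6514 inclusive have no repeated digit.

2608

The integers in [1470, 6514] that have no repeated digit: 1470, 1472, 1473, 1475, 1476, 1478, …, 6513, 6514.
2608 qualify.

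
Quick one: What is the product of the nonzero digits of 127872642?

1×2×7×8×7×2×6×4×2 = 75264

75264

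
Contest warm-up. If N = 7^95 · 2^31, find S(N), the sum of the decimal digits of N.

7^95 · 2^31 = 413279313039762146865589136458760949281284746395012468618491352002570267902157138442584064
Sum of its 90 digits: 395.

395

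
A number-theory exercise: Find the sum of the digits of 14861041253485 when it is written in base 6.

14861041253485 in base 6 is 51335022413230141.
Digit sum: 5+1+3+3+5+0+2+2+4+1+3+2+3+0+1+4+1 = 40.

40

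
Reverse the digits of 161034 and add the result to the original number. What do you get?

591195

Reverse of 161034 is 430161.
161034 + 430161 = 591195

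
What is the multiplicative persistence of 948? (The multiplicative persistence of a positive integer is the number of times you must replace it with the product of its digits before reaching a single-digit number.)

4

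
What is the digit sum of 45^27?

45^27 = 433249302231073824244664378464221954345703125
Sum of its 45 digits: 171.

171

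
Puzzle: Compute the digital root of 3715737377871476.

3+7+1+5+7+3+7+3+7+7+8+7+1+4+7+6 = 83
8+3 = 11
1+1 = 2
(Equivalently, 3715737377871476 mod 9 = 2.)

2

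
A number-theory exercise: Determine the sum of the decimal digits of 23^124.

769

23^124 = 7149104843929088286835196622556544543032097403756281260572605227595352712858291061075188846231155789282543132427599201762889604122219570951597894944358489091218549859041
Sum of its 169 digits: 769.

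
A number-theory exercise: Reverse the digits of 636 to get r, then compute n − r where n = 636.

Reverse of 636 is 636.
636 − 636 = 0

0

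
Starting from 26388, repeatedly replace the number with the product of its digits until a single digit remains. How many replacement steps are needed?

2

26388 → 2304 → 0 (2 steps)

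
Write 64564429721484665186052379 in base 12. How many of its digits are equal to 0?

4

64564429721484665186052379 in base 12 is 98B502B02506120429815B37.
The digit 0 appears 4 times.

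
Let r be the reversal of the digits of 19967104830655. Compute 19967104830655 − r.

Reverse of 19967104830655 is 55603840176991.
19967104830655 − 55603840176991 = -35636735346336

-35636735346336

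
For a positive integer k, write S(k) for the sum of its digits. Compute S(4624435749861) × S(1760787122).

S(4624435749861) = 4+6+2+4+4+3+5+7+4+9+8+6+1 = 63.
S(1760787122) = 1+7+6+0+7+8+7+1+2+2 = 41.
63 · 41 = 2583.

2583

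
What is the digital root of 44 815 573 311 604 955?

8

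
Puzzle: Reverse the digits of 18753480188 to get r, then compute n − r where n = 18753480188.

-69354955593

Reverse of 18753480188 is 88108435781.
18753480188 − 88108435781 = -69354955593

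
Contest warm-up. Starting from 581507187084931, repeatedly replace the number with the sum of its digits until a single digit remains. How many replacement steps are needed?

3

581507187084931 → 67 → 13 → 4 (3 steps)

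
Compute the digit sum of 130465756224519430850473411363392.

126

1+3+0+4+6+5+7+5+6+2+2+4+5+1+9+4+3+0+8+5+0+4+7+3+4+1+1+3+6+3+3+9+2 = 126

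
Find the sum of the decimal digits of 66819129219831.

6+6+8+1+9+1+2+9+2+1+9+8+3+1 = 66

66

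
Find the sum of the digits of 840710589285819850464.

102

8+4+0+7+1+0+5+8+9+2+8+5+8+1+9+8+5+0+4+6+4 = 102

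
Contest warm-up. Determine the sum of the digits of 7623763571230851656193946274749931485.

7+6+2+3+7+6+3+5+7+1+2+3+0+8+5+1+6+5+6+1+9+3+9+4+6+2+7+4+7+4+9+9+3+1+4+8+5 = 178

178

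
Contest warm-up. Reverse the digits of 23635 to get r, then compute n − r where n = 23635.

-29997

Reverse of 23635 is 53632.
23635 − 53632 = -29997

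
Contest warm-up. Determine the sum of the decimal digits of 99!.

99! = 933262154439441526816992388562667004907159682643816214685929638952175999932299156089414639761565182862536979208272237582511852109168640000000000000000000000
Sum of its 156 digits: 648.

648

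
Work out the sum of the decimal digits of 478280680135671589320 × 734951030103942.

478280680135671589320 × 734951030103942 = 351512878544525824767132975937099440
Sum of its 36 digits: 171.

171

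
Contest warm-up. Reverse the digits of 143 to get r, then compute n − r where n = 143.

-198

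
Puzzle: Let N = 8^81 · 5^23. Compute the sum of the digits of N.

8^81 · 5^23 = 168499666669691498716668844293872691710232152640878578006897564057600000000000000000000000
Sum of its 90 digits: 349.

349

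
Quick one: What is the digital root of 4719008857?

4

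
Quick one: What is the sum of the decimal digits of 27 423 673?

2+7+4+2+3+6+7+3 = 34

34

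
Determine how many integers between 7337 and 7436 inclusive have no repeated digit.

61

The integers in [7337, 7436] that have no repeated digit: 7340, 7341, 7342, 7345, 7346, 7348, …, 7435, 7436.
61 qualify.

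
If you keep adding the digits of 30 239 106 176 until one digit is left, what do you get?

3+0+2+3+9+1+0+6+1+7+6 = 38
3+8 = 11
1+1 = 2

2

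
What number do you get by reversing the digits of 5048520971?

Reversing 5048520971 gives 1790258405.

1790258405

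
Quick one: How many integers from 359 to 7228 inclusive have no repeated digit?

3615

The integers in [359, 7228] that have no repeated digit: 359, 360, 361, 362, 364, 365, …, 7218, 7219.
3615 qualify.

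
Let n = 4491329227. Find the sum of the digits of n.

43

4+4+9+1+3+2+9+2+2+7 = 43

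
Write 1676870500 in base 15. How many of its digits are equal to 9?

1676870500 in base 15 is 9C3357BA.
The digit 9 appears 1 time.

1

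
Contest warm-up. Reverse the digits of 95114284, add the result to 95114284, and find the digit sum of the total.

Reversal of 95114284 is 48241159; 95114284 + 48241159 = 143355443.
Digit sum of 143355443: 1+4+3+3+5+5+4+4+3 = 32.

32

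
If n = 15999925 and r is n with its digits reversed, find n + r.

68999876

Reverse of 15999925 is 52999951.
15999925 + 52999951 = 68999876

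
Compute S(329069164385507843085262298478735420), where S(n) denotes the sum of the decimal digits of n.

165

3+2+9+0+6+9+1+6+4+3+8+5+5+0+7+8+4+3+0+8+5+2+6+2+2+9+8+4+7+8+7+3+5+4+2+0 = 165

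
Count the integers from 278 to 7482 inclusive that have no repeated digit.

3815

The integers in [278, 7482] that have no repeated digit: 278, 279, 280, 281, 283, 284, …, 7481, 7482.
3815 qualify.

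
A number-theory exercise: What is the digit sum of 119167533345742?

61

1+1+9+1+6+7+5+3+3+3+4+5+7+4+2 = 61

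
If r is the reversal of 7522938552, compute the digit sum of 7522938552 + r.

33

Reversal of 7522938552 is 2558392257; 7522938552 + 2558392257 = 10081330809.
Digit sum of 10081330809: 1+0+0+8+1+3+3+0+8+0+9 = 33.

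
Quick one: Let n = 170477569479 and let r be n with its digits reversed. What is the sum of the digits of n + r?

42

Reversal of 170477569479 is 974965774071; 170477569479 + 974965774071 = 1145443343550.
Digit sum of 1145443343550: 1+1+4+5+4+4+3+3+4+3+5+5+0 = 42.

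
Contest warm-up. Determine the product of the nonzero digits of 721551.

350

7×2×1×5×5×1 = 350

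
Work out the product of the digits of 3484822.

3×4×8×4×8×2×2 = 12288

12288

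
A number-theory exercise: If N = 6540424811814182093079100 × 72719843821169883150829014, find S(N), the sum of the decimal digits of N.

6540424811814182093079100 × 72719843821169883150829014 = 475618670839231745456358291202828293060876877007400
Sum of its 51 digits: 225.

225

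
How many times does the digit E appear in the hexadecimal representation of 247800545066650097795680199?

247800545066650097795680199 in base 16 is CCF9CE771881FE923F47C7.
The digit E appears 2 times.

2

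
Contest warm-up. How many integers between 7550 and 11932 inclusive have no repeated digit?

The integers in [7550, 11932] that have no repeated digit: 7560, 7561, 7562, 7563, 7564, 7568, …, 10986, 10987.
1533 qualify.

1533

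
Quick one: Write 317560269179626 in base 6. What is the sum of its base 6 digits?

46

317560269179626 in base 6 is 3043221101303455054.
Digit sum: 3+0+4+3+2+2+1+1+0+1+3+0+3+4+5+5+0+5+4 = 46.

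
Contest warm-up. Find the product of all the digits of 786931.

9072

7×8×6×9×3×1 = 9072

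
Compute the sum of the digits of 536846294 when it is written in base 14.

49

536846294 in base 14 is 5142799C.
Digit sum: 5+1+4+2+7+9+9+12 = 49.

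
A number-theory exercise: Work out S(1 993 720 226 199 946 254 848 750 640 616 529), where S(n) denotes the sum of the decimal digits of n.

161

1+9+9+3+7+2+0+2+2+6+1+9+9+9+4+6+2+5+4+8+4+8+7+5+0+6+4+0+6+1+6+5+2+9 = 161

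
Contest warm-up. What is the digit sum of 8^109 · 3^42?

522

8^109 · 3^42 = 29915845410365614017199089483808171087073568596002464637275106119808249595591627461696706085204656155783074472003633152
Sum of its 119 digits: 522.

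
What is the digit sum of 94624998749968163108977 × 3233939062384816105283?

197

94624998749968163108977 × 3233939062384816105283 = 306011479735636437415879575207416209834425491
Sum of its 45 digits: 197.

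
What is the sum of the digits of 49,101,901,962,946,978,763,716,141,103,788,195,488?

4+9+1+0+1+9+0+1+9+6+2+9+4+6+9+7+8+7+6+3+7+1+6+1+4+1+1+0+3+7+8+8+1+9+5+4+8+8 = 183

183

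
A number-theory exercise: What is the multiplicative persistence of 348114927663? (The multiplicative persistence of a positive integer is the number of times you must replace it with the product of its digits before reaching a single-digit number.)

3

348114927663 → 5225472 → 5600 → 0 (3 steps)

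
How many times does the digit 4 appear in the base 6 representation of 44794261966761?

4

44794261966761 in base 6 is 235134111100434413.
The digit 4 appears 4 times.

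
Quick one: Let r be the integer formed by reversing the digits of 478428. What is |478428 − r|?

Reverse of 478428 is 824874.
|478428 − 824874| = 346446

346446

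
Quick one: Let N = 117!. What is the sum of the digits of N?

738

117! = 3969937160808720895401959629498630647790406360168322301129748464310422041758630649341780708631240196854767624444057168110272995649603642560353748940315749184568295424000000000000000000000000000
Sum of its 193 digits: 738.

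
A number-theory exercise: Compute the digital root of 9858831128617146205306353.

9+8+5+8+8+3+1+1+2+8+6+1+7+1+4+6+2+0+5+3+0+6+3+5+3 = 105
1+0+5 = 6

6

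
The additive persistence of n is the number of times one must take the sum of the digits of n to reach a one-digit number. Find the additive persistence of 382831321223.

3

382831321223 → 38 → 11 → 2 (3 steps)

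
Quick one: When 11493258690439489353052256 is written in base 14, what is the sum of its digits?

11493258690439489353052256 in base 14 is 9B51D149D83450B32BB636.
Digit sum: 9+11+5+1+13+1+4+9+13+8+3+4+5+0+11+3+2+11+11+6+3+6 = 139.

139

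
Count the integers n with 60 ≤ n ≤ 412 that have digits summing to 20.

3

The integers in [60, 412] that have digits summing to 20: 299, 389, 398.
3 qualify.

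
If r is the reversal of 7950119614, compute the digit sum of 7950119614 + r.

23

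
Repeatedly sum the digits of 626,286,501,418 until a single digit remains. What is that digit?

6+2+6+2+8+6+5+0+1+4+1+8 = 49
4+9 = 13
1+3 = 4

4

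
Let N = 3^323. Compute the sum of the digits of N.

702

3^323 = 12887398992905211091134919596691438986738071032059439873952311419935843645773953828397502847624490212500386993360598011990073223412802359596045310457260827
Sum of its 155 digits: 702.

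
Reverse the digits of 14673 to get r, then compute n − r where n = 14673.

-22968

Reverse of 14673 is 37641.
14673 − 37641 = -22968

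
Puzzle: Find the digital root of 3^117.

9

The digital root of n equals n mod 9 (or 9 when 9 | n), so we need 3^117 mod 9.
3^117 ≡ 0 (mod 9), so the digital root is 9.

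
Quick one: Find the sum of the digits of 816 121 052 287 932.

57

8+1+6+1+2+1+0+5+2+2+8+7+9+3+2 = 57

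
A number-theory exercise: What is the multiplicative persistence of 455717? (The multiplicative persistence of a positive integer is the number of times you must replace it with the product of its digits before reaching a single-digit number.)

2

455717 → 4900 → 0 (2 steps)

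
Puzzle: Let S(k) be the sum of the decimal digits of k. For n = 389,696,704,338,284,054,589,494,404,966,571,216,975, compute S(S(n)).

First digit sum: 200.
2+0+0 = 2.

2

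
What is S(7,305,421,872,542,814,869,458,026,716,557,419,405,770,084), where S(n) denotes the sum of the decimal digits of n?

191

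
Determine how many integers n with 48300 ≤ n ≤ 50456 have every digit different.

The integers in [48300, 50456] that have every digit different: 48301, 48302, 48305, 48306, 48307, 48309, …, 50438, 50439.
690 qualify.

690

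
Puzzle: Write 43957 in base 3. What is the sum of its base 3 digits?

43957 in base 3 is 2020022001.
Digit sum: 2+0+2+0+0+2+2+0+0+1 = 9.

9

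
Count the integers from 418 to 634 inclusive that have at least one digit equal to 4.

The integers in [418, 634] that have at least one digit equal to 4: 418, 419, 420, 421, 422, 423, …, 624, 634.
105 qualify.

105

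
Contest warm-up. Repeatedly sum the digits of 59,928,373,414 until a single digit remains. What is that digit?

1

5+9+9+2+8+3+7+3+4+1+4 = 55
5+5 = 10
1+0 = 1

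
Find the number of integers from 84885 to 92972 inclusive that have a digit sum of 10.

4

The integers in [84885, 92972] that have a digit sum of 10: 90001, 90010, 90100, 91000.
4 qualify.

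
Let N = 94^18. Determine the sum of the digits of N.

118

94^18 = 328323043381011570137010813347823616
Sum of its 36 digits: 118.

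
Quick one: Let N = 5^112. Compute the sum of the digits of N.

409

5^112 = 1925929944387235853055977942584927318538101648215388195239938795566558837890625
Sum of its 79 digits: 409.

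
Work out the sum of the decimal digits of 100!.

648

100! = 93326215443944152681699238856266700490715968264381621468592963895217599993229915608941463976156518286253697920827223758251185210916864000000000000000000000000
Sum of its 158 digits: 648.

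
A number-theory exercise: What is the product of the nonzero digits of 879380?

12096

8×7×9×3×8 = 12096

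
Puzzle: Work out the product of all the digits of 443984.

4×4×3×9×8×4 = 13824

13824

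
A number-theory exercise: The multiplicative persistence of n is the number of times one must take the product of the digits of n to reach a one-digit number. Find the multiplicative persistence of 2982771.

2

2982771 → 14112 → 8 (2 steps)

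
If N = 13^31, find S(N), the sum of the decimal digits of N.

184

13^31 = 34059943367449284484947168626829637
Sum of its 35 digits: 184.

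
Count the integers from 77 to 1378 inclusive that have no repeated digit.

821

The integers in [77, 1378] that have no repeated digit: 78, 79, 80, 81, 82, 83, …, 1376, 1378.
821 qualify.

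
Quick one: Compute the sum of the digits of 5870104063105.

40

5+8+7+0+1+0+4+0+6+3+1+0+5 = 40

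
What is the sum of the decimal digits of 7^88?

277

7^88 = 233683216210633558353880137011125430143959282107856711392134007594290612801
Sum of its 75 digits: 277.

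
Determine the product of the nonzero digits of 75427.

7×5×4×2×7 = 1960

1960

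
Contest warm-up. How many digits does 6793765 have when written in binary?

23

6793765 in base 2 is 11001111010101000100101, which has 23 digits.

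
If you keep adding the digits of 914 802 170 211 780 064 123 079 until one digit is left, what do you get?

9+1+4+8+0+2+1+7+0+2+1+1+7+8+0+0+6+4+1+2+3+0+7+9 = 83
8+3 = 11
1+1 = 2

2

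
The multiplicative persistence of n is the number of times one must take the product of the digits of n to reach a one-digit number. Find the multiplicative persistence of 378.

4

378 → 168 → 48 → 32 → 6 (4 steps)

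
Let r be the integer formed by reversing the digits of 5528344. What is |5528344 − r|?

1090089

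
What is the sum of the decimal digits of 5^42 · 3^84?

5^42 · 3^84 = 2722234781359024916265011603790537061668374008149839937686920166015625
Sum of its 70 digits: 297.

297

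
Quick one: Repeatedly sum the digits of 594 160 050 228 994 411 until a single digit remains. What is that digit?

7

5+9+4+1+6+0+0+5+0+2+2+8+9+9+4+4+1+1 = 70
7+0 = 7
(Equivalently, 594 160 050 228 994 411 mod 9 = 7.)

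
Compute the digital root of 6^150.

The digital root of n equals n mod 9 (or 9 when 9 | n), so we need 6^150 mod 9.
6^150 ≡ 0 (mod 9), so the digital root is 9.

9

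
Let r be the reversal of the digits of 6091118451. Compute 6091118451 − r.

4543006545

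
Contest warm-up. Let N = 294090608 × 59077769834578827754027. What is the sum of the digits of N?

294090608 × 59077769834578827754027 = 17374217249935346878109074878416
Sum of its 32 digits: 155.

155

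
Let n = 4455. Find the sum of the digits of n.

18

4+4+5+5 = 18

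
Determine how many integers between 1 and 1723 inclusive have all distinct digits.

1083

The integers in [1, 1723] that have all distinct digits: 1, 2, 3, 4, 5, 6, …, 1720, 1723.
1083 qualify.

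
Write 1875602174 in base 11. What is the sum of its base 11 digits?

1875602174 in base 11 is 882801746.
Digit sum: 8+8+2+8+0+1+7+4+6 = 44.

44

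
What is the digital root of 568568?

5+6+8+5+6+8 = 38
3+8 = 11
1+1 = 2
(Equivalently, 568568 mod 9 = 2.)

2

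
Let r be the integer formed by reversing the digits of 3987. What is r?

7893

Reversing 3987 gives 7893.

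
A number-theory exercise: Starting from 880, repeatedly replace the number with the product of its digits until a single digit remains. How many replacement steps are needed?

1

880 → 0 (1 step)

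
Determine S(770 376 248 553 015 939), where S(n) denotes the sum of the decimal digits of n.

7+7+0+3+7+6+2+4+8+5+5+3+0+1+5+9+3+9 = 84

84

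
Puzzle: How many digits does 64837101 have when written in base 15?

7

64837101 in base 15 is 5A5AED6, which has 7 digits.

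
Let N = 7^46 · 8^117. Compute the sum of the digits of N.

7^46 · 8^117 = 3435882620756655306089906458785266016884772665354821971902061534410907120299881646173860223173098803700313209040857162100648660888417811879165952
Sum of its 145 digits: 632.

632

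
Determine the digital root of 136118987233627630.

1+3+6+1+1+8+9+8+7+2+3+3+6+2+7+6+3+0 = 76
7+6 = 13
1+3 = 4

4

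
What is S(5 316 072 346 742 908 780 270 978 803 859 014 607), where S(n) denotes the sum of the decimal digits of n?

166

5+3+1+6+0+7+2+3+4+6+7+4+2+9+0+8+7+8+0+2+7+0+9+7+8+8+0+3+8+5+9+0+1+4+6+0+7 = 166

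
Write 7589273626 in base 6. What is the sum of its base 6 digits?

31

7589273626 in base 6 is 3253024250014.
Digit sum: 3+2+5+3+0+2+4+2+5+0+0+1+4 = 31.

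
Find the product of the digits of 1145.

1×1×4×5 = 20

20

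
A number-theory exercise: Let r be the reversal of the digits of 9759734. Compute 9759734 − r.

5380155

Reverse of 9759734 is 4379579.
9759734 − 4379579 = 5380155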